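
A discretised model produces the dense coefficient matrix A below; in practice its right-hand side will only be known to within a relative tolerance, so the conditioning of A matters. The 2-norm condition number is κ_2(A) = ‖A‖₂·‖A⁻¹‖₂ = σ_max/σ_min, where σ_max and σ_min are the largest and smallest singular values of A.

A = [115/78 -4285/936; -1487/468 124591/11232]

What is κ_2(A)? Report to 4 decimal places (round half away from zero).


AᵀA = [15901/1296 -1306193/31104; -1306193/31104 107496649/746496]; tr = 116655625/746496, det = 9765625/2985984
char-poly roots: 625/4 and 15625/746496
κ_2(A) = √(λ_max/λ_min) = √((625/4) / (15625/746496)) = 86.4000

86.4000


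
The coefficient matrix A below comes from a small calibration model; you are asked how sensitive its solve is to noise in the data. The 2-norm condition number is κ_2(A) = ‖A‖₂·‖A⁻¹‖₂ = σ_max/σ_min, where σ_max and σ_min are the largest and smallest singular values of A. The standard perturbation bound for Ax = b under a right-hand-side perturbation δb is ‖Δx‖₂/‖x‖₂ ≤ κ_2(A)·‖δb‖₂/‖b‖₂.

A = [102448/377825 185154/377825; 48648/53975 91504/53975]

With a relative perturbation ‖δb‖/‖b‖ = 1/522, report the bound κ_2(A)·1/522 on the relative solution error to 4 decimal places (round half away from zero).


AᵀA = [202336576/228402769 379346400/228402769; 379346400/228402769 711292996/228402769]; tr = 3161348/790321, det = 256/790321
solving λ² − 3161348/790321·λ + 256/790321 = 0 gives λ = 4, 64/790321
κ_2(A) = √(λ_max/λ_min) = √(4 / (64/790321)) = 222.2500
κ_2(A)·‖δb‖/‖b‖ = 0.4258

0.4258


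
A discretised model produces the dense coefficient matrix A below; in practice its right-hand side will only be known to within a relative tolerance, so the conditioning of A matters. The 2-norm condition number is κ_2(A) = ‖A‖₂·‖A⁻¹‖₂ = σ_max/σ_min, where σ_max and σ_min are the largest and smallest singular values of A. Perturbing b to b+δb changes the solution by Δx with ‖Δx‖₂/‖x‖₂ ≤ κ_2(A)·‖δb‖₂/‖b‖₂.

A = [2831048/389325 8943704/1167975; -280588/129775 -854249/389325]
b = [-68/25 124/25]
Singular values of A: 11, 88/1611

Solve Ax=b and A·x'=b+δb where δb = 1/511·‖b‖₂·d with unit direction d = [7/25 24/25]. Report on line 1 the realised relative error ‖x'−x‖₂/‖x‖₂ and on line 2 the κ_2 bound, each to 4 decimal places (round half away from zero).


σ_max = 11, σ_min = 88/1611
κ_2(A) = 11 / (88/1611) = 201.3750
worst-case relative error ≤ 201.3750 × 1/511 = 0.3941
solve Ax = b  →  x = [-53.2774 50.2382]
2-norm of b is 5.6569; of x, 73.2282
re-solving with b+δb shifts x by Δx of norm 0.2027
relative error = 0.0028
tightness: 0.0028 against a bound of 0.3941 (unrounded ratio ≈ 0.0070)

0.0028
0.3941


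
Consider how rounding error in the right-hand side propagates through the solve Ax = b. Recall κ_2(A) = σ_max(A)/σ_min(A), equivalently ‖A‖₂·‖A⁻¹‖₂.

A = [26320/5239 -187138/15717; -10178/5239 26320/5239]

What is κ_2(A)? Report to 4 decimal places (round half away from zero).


form AᵀA = [4712036/162409 -33900160/487227; -33900160/487227 244114276/1461681] with trace 1695400/8649 and determinant 38416/8649
eigenvalues of AᵀA: λ = (tr ± √(tr²−4·det))/2 = 196, 196/8649
κ_2(A) = √(λ_max/λ_min) = √(196 / (196/8649)) = 93.0000

93.0000


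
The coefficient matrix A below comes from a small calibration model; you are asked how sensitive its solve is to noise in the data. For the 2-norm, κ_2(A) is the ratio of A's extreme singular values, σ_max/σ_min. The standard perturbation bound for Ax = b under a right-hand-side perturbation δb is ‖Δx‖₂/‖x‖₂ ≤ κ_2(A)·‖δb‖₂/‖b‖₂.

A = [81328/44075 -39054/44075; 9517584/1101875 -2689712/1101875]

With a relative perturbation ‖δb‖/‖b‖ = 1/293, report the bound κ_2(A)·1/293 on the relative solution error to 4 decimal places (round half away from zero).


0.0917

M = AᵀA = [56346405376/722265625 -16409681568/722265625; -16409681568/722265625 4870797124/722265625]. tr(M)=97947524/1155625, det(M)=286557184/28890625
solving λ² − 97947524/1155625·λ + 286557184/28890625 = 0 gives λ = 2116/25, 135424/1155625
κ_2(A) = √(λ_max/λ_min) = √((2116/25) / (135424/1155625)) = 26.8750
perturbation bound = 26.8750·1/293 = 0.0917


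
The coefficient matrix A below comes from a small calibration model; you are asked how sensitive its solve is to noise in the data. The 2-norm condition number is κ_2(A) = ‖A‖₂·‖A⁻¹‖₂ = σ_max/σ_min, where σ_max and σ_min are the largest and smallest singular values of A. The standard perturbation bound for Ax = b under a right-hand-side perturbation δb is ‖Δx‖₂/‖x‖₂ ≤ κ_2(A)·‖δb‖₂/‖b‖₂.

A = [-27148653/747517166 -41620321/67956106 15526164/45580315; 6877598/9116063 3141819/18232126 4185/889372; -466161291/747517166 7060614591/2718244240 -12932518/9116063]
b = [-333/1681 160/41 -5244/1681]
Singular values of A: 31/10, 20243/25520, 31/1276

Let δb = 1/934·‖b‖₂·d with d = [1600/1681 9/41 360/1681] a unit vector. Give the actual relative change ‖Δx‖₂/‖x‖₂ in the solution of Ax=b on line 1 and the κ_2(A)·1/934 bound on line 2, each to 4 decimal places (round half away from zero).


0.0429
0.1366

σ_max = 31/10, σ_min = 31/1276
κ = σ_max/σ_min = (31/10)/(31/1276) = 127.6000
perturbation bound = 127.6000·1/934 = 0.1366
solve Ax = b  →  x = [5.1072 0.2739 0.4554]
‖b‖₂ = 5.0000 and ‖x‖₂ = 5.1348
Δx = A⁻¹·δb where δb = 1/934·5.0000·d; ‖Δx‖ = 0.2203
dividing the unrounded norms, ‖Δx‖/‖x‖ = 0.0429
so the bound overstates the realised error by a factor of ≈ 3.1835 (computed from the unrounded values)


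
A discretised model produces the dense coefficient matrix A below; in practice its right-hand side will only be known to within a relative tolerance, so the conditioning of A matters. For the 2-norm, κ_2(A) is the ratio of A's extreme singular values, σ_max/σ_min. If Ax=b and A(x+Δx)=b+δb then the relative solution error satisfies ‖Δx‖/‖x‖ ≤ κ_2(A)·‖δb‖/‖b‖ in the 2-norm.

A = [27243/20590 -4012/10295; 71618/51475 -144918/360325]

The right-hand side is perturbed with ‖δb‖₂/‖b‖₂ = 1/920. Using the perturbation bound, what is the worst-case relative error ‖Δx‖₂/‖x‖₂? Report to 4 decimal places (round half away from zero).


0.4322

AᵀA = [46457881/12602500 -23712714/22054375; -23712714/22054375 48417364/154380625]; tr = 3952169/988036, det = 25/247009
solving λ² − 3952169/988036·λ + 25/247009 = 0 gives λ = 4, 25/988036
so κ_2 = √(4 / (25/988036)) = 397.6000
perturbation bound = 397.6000·1/920 = 0.4322


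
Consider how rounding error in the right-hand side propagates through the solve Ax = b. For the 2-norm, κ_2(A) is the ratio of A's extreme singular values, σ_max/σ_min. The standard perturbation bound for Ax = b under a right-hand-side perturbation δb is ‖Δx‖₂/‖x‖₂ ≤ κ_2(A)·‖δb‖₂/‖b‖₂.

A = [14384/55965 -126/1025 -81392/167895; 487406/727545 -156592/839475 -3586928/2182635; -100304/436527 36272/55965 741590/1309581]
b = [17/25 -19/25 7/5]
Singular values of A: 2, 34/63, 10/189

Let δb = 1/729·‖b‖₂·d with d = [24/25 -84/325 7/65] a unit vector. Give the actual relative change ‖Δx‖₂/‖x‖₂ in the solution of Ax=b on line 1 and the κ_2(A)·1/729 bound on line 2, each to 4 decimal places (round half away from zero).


σ_max = 2, σ_min = 10/189
κ_2(A) = 2 / (10/189) = 37.8000
κ_2(A)·‖δb‖/‖b‖ = 0.0519
solve Ax = b  →  x = [17.4150 1.9175 7.3441]
2-norm of b is 1.7321; of x, 18.9972
Δx = A⁻¹·δb where δb = 1/729·1.7321·d; ‖Δx‖ = 0.0449
relative error = 0.0024
realised/bound (from unrounded values) ≈ 0.0456

0.0024
0.0519


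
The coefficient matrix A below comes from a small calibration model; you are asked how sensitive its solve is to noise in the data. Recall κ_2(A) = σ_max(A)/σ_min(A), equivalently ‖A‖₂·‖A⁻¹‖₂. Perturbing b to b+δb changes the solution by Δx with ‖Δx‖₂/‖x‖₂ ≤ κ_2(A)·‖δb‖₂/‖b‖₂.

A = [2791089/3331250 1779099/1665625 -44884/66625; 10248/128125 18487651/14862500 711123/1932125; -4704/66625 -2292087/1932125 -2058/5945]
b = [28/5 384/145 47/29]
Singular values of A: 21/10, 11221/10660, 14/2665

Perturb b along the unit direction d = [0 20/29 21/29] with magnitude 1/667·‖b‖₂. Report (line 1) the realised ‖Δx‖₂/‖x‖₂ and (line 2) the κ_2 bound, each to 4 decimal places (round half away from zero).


0.0032
0.5993

from the listed singular values, σ₁ = 21/10, σ_n = 14/2665
condition number: (21/10) ÷ (14/2665) = 399.7500
perturbation bound = 399.7500·1/667 = 0.5993
solve Ax = b  →  x = [441.3050 -126.7298 339.6028]
‖b‖ = 6.4031, ‖x‖ = 571.0872
δb = ε·‖b‖·d = [0.0000 0.0066 0.0070]; solving A·Δx = δb gives ‖Δx‖ = 1.8274
realised ‖Δx‖/‖x‖ = 0.0032
realised/bound (from unrounded values) ≈ 0.0053


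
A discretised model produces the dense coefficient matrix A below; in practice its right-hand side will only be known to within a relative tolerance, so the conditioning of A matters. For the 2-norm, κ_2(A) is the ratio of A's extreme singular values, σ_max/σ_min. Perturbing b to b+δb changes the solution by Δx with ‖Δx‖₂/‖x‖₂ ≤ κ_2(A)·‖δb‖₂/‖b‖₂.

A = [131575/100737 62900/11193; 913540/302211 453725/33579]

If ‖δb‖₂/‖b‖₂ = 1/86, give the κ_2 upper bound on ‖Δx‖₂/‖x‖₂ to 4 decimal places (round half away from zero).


AᵀA = [5860137025/540423009 2893376000/60047001; 2893376000/60047001 1428840625/6671889]; tr = 72335650/321489, det = 15625/35721
eigenvalues of AᵀA: λ = (tr ± √(tr²−4·det))/2 = 225, 625/321489
σ_max=√225=15, σ_min=√(625/321489)=(25/567) → κ = 340.2000
worst-case relative error ≤ 340.2000 × 1/86 = 3.9558

3.9558


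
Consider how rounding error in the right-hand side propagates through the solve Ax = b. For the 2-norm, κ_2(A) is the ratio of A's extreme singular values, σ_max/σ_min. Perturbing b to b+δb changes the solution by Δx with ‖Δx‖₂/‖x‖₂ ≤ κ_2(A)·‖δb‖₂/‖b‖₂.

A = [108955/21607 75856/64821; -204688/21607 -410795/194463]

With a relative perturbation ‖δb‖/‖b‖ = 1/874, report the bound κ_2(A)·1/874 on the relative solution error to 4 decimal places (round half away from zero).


AᵀA = [186049721/1615441 376745600/14538969; 376745600/14538969 763113241/130850721]; tr = 9418882/77841, det = 14641/77841
char-poly roots: 121 and 121/77841
σ_max=√121=11, σ_min=√(121/77841)=(11/279) → κ = 279.0000
worst-case relative error ≤ 279.0000 × 1/874 = 0.3192

0.3192


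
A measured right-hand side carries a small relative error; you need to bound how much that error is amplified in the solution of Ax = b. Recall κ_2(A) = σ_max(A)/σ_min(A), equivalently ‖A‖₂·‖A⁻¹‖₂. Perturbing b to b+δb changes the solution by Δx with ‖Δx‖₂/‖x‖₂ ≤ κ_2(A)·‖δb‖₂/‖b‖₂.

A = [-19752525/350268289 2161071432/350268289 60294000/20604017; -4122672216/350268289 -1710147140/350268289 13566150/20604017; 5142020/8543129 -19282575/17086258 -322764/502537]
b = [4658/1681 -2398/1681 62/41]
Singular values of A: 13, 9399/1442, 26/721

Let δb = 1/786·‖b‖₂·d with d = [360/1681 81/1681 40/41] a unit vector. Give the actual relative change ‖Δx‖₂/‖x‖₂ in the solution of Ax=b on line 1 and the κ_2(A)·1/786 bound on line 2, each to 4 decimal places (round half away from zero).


0.0022
0.4587

from the listed singular values, σ₁ = 13, σ_n = 26/721
κ = σ_max/σ_min = 13/(26/721) = 360.5000
perturbation bound = 360.5000·1/786 = 0.4587
solve Ax = b  →  x = [12.2905 -22.7177 49.0810]
‖b‖ = 3.4641, ‖x‖ = 55.4626
with δb = [0.0009 0.0002 0.0043], A·Δx = δb → ‖Δx‖ = 0.1222
realised ‖Δx‖/‖x‖ = 0.0022
so the bound overstates the realised error by a factor of ≈ 208.1388 (computed from the unrounded values)


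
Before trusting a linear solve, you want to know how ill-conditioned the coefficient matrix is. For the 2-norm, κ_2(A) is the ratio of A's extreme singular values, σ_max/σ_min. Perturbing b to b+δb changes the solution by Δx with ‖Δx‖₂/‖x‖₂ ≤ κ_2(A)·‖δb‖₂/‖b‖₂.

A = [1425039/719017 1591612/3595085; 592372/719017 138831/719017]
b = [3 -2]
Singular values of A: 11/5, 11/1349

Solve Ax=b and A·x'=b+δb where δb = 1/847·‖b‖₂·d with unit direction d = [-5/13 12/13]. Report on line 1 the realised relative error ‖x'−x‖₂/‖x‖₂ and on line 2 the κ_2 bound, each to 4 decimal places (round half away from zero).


from the listed singular values, σ₁ = 11/5, σ_n = 11/1349
κ_2(A) = (11/5) / (11/1349) = 269.8000
κ_2(A)·‖δb‖/‖b‖ = 0.3185
solve Ax = b  →  x = [81.6475 -358.7361]
2-norm of b is 3.6056; of x, 367.9102
Δx = A⁻¹·δb where δb = 1/847·3.6056·d; ‖Δx‖ = 0.5220
dividing the unrounded norms, ‖Δx‖/‖x‖ = 0.0014
so the bound overstates the realised error by a factor of ≈ 224.4879 (computed from the unrounded values)

0.0014
0.3185


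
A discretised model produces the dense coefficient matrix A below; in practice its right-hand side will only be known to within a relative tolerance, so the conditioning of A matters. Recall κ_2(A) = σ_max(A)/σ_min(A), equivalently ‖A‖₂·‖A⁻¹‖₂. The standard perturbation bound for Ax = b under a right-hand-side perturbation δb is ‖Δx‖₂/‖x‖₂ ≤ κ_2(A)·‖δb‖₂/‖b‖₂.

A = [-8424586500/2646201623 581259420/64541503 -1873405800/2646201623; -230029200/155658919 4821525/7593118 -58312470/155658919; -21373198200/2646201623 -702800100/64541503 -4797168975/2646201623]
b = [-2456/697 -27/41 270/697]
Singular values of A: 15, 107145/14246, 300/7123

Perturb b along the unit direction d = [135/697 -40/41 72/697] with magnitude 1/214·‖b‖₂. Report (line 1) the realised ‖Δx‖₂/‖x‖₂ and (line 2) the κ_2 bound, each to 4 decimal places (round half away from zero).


0.9512
1.6643

from the listed singular values, σ₁ = 15, σ_n = 300/7123
κ_2(A) = 15 / (300/7123) = 356.1500
bound on ‖Δx‖/‖x‖: κ·ε = 356.1500·1/214 = 1.6643
solve Ax = b  →  x = [0.3092 -0.2765 0.0696]
2-norm of b is 3.6056; of x, 0.4206
with δb = [0.0033 -0.0164 0.0017], A·Δx = δb → ‖Δx‖ = 0.4000
dividing the unrounded norms, ‖Δx‖/‖x‖ = 0.9512
so the bound overstates the realised error by a factor of ≈ 1.7497 (computed from the unrounded values)


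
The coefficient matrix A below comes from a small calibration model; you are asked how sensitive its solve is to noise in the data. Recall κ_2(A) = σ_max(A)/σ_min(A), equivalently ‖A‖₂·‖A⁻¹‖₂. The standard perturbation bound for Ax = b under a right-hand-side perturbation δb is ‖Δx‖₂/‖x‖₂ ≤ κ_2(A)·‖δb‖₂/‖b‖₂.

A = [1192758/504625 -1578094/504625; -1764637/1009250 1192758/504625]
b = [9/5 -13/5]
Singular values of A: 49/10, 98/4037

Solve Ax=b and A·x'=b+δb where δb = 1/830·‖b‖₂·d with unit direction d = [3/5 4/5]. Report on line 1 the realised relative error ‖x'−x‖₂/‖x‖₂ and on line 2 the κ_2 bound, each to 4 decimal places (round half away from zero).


from the listed singular values, σ₁ = 49/10, σ_n = 98/4037
κ_2(A) = (49/10) / (98/4037) = 201.8500
κ_2(A)·‖δb‖/‖b‖ = 0.2432
solve Ax = b  →  x = [-32.5878 -25.2061]
‖b‖ = 3.1623, ‖x‖ = 41.1984
Δx = A⁻¹·δb where δb = 1/830·3.1623·d; ‖Δx‖ = 0.1569
relative error = 0.0038
so the bound overstates the realised error by a factor of ≈ 63.8376 (computed from the unrounded values)

0.0038
0.2432


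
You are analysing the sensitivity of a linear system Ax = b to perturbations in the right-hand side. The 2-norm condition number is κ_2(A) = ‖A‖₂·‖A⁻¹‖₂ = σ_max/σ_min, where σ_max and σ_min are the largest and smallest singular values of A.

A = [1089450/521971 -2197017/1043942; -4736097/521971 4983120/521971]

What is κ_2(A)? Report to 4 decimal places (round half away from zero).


219.5000

M = AᵀA = [14049682389/162078361 -14751522765/162078361; -14751522765/162078361 61958847969/648313444]. tr(M)=140496525/770884, det(M)=531441/770884
solving λ² − 140496525/770884·λ + 531441/770884 = 0 gives λ = 729/4, 729/192721
so κ_2 = √((729/4) / (729/192721)) = 219.5000


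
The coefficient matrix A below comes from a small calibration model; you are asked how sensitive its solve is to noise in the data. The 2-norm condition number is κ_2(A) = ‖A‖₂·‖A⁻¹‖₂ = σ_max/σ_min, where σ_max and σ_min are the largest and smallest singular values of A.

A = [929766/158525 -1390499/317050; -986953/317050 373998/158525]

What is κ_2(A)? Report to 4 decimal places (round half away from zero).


form AᵀA = [15335416897/347822500 -2875358376/86955625; -2875358376/86955625 8626247353/347822500] with trace 95846657/1391290 and determinant 47458321/1391290000
solving λ² − 95846657/1391290·λ + 47458321/1391290000 = 0 gives λ = 6889/100, 6889/13912900
so κ_2 = √((6889/100) / (6889/13912900)) = 373.0000

373.0000


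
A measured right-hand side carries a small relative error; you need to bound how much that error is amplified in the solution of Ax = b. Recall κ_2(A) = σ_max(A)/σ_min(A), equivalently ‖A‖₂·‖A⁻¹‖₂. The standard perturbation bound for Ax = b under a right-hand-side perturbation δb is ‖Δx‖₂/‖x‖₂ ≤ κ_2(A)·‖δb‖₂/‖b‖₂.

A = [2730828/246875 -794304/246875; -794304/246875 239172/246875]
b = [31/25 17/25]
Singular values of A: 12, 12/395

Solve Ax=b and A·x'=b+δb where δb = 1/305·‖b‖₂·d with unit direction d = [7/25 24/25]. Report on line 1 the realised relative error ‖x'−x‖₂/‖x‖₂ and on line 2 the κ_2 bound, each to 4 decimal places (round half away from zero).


σ_max = 12, σ_min = 12/395
κ = σ_max/σ_min = 12/(12/395) = 395.0000
worst-case relative error ≤ 395.0000 × 1/305 = 1.2951
solve Ax = b  →  x = [9.2967 31.5767]
‖b‖₂ = 1.4142 and ‖x‖₂ = 32.9168
δb = ε·‖b‖·d = [0.0013 0.0045]; solving A·Δx = δb gives ‖Δx‖ = 0.1526
relative error = 0.0046
so the bound overstates the realised error by a factor of ≈ 279.3081 (computed from the unrounded values)

0.0046
1.2951


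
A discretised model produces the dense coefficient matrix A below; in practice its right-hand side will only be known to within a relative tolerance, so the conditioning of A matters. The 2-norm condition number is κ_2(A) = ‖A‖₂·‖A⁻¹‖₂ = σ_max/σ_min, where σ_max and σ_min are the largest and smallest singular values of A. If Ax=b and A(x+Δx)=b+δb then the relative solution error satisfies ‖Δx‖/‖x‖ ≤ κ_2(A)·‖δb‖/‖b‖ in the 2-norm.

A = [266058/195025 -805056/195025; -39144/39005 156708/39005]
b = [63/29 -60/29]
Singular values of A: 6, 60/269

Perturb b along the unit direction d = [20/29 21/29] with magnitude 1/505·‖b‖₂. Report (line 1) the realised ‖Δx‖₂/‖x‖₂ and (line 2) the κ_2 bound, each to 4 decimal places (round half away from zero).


0.0533
0.0533

σ_max = 6, σ_min = 60/269
condition number: 6 ÷ (60/269) = 26.9000
κ_2(A)·‖δb‖/‖b‖ = 0.0533
solve Ax = b  →  x = [0.1400 -0.4800]
‖b‖ = 3.0000, ‖x‖ = 0.5000
Δx = A⁻¹·δb where δb = 1/505·3.0000·d; ‖Δx‖ = 0.0266
realised ‖Δx‖/‖x‖ = 0.0533
realised/bound = 1 exactly: the bound is attained for this b and d


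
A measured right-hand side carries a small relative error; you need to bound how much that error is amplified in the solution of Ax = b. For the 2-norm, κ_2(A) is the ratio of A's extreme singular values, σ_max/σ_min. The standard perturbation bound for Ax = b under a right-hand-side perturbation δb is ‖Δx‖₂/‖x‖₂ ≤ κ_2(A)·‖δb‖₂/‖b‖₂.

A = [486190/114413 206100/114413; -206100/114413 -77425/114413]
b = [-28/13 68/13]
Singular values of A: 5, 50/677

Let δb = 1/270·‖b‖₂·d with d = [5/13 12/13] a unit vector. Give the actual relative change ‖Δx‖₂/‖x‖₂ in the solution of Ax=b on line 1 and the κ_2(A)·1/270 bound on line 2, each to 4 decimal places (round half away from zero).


largest singular value 5, smallest 50/677
condition number: 5 ÷ (50/677) = 67.7000
perturbation bound = 67.7000·1/270 = 0.2507
solve Ax = b  →  x = [-21.5692 49.6862]
‖b‖ = 5.6569, ‖x‖ = 54.1659
Δx = A⁻¹·δb where δb = 1/270·5.6569·d; ‖Δx‖ = 0.2837
realised ‖Δx‖/‖x‖ = 0.0052
so the bound overstates the realised error by a factor of ≈ 47.8764 (computed from the unrounded values)

0.0052
0.2507


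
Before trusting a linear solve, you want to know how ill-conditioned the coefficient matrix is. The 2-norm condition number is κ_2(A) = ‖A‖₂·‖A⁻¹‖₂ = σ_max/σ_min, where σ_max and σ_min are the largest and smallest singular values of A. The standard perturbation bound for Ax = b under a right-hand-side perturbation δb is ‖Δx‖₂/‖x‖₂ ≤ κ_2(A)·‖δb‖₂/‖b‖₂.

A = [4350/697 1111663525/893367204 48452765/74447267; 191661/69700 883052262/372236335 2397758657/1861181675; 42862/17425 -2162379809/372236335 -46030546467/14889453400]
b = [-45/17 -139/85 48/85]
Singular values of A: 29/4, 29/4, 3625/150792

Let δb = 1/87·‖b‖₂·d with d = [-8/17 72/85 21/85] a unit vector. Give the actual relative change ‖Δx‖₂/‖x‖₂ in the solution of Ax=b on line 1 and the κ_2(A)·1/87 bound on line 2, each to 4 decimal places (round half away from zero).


from the listed singular values, σ₁ = 29/4, σ_n = 3625/150792
κ_2(A) = (29/4) / (3625/150792) = 301.5840
perturbation bound = 301.5840·1/87 = 3.4665
solve Ax = b  →  x = [-0.3734 -0.1989 -0.1061]
‖b‖₂ = 3.1623 and ‖x‖₂ = 0.4362
re-solving with b+δb shifts x by Δx of norm 1.5120
realised ‖Δx‖/‖x‖ = 3.4665
tightness: 3.4665 against a bound of 3.4665; the bound is attained (ratio 1)

3.4665
3.4665


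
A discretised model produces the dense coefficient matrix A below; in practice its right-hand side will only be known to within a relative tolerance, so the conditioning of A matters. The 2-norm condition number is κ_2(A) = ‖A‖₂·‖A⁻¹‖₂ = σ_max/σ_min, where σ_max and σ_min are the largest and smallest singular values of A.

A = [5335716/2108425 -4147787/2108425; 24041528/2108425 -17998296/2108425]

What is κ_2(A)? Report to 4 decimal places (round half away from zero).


257.1250

form AᵀA = [72155256848/528906125 -54115163676/528906125; -54115163676/528906125 40588078037/528906125] with trace 22548666977/105781225 and determinant 1817487424/2644530625
solving λ² − 22548666977/105781225·λ + 1817487424/2644530625 = 0 gives λ = 5329/25, 341056/105781225
κ = σ_max/σ_min = (73/5)/(584/10285) = 257.1250


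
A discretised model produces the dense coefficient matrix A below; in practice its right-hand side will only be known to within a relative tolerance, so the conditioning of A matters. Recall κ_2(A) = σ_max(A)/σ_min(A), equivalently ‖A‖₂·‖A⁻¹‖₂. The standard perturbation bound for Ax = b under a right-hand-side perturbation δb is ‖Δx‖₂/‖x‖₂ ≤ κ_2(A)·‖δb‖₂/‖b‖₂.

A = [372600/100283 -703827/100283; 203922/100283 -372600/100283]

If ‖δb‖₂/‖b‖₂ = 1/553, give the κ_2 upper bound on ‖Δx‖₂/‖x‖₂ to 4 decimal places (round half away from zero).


0.3137

form AᵀA = [624273156/34798201 -1170336600/34798201; -1170336600/34798201 2194474761/34798201] with trace 9753453/120409 and determinant 26244/120409
char-poly roots: 81 and 324/120409
κ = σ_max/σ_min = 9/(18/347) = 173.5000
worst-case relative error ≤ 173.5000 × 1/553 = 0.3137


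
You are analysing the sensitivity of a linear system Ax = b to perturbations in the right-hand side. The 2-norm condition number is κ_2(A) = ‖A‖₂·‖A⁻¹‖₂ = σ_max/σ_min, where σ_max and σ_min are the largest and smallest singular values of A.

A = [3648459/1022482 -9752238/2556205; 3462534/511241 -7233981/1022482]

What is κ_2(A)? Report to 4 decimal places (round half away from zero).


form AᵀA = [211999376745/3617541316 -278235581904/4521926645; -278235581904/4521926645 5843206269009/90438532900] with trace 6624964737/53768450 and determinant 151807041/430147600
solving λ² − 6624964737/53768450·λ + 151807041/430147600 = 0 gives λ = 12321/100, 12321/4301476
κ = σ_max/σ_min = (111/10)/(111/2074) = 207.4000

207.4000


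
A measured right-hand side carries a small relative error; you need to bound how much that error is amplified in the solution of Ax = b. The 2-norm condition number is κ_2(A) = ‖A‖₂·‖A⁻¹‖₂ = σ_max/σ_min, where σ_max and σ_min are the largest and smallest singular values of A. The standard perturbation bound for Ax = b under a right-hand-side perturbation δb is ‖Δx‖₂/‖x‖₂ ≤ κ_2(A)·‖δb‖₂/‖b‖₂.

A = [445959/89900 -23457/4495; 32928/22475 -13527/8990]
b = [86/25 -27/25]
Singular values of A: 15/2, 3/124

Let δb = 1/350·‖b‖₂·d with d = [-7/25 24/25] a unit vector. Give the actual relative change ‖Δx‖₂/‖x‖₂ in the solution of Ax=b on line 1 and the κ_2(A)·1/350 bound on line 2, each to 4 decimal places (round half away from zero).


largest singular value 15/2, smallest 3/124
κ = σ_max/σ_min = (15/2)/(3/124) = 310.0000
κ_2(A)·‖δb‖/‖b‖ = 0.8857
solve Ax = b  →  x = [-59.5862 -57.3011]
‖b‖ = 3.6056, ‖x‖ = 82.6676
δb = ε·‖b‖·d = [-0.0029 0.0099]; solving A·Δx = δb gives ‖Δx‖ = 0.4258
relative error = 0.0052
so the bound overstates the realised error by a factor of ≈ 171.9591 (computed from the unrounded values)

0.0052
0.8857


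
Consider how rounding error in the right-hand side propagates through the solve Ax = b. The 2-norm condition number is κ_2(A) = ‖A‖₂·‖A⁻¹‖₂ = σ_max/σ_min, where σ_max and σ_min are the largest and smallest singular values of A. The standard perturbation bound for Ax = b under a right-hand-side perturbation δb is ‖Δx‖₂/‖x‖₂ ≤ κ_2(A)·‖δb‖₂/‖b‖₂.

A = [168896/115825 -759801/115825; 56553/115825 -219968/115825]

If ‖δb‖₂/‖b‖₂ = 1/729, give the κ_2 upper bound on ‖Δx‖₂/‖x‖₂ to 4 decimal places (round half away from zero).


form AᵀA = [50758561/21464689 -225227520/21464689; -225227520/21464689 1001093569/21464689] with trace 625730/12769 and determinant 2401/12769
solving λ² − 625730/12769·λ + 2401/12769 = 0 gives λ = 49, 49/12769
σ_max=√49=7, σ_min=√(49/12769)=(7/113) → κ = 113.0000
perturbation bound = 113.0000·1/729 = 0.1550

0.1550


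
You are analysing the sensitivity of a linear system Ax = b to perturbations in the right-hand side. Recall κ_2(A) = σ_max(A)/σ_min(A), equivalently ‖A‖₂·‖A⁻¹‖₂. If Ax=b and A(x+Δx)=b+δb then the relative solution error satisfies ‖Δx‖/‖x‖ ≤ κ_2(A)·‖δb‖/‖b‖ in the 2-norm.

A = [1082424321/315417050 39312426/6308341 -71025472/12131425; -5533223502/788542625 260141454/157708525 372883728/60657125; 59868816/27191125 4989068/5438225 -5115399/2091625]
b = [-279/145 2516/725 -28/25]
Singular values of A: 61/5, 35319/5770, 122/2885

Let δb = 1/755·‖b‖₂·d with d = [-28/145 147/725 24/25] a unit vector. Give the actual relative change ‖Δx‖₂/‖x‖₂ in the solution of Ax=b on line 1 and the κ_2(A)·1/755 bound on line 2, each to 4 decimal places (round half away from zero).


0.3525
0.3821

σ_max = 61/5, σ_min = 122/2885
condition number: (61/5) ÷ (122/2885) = 288.5000
bound on ‖Δx‖/‖x‖: κ·ε = 288.5000·1/755 = 0.3821
solve Ax = b  →  x = [-0.2716 0.0638 0.2374]
‖b‖ = 4.1231, ‖x‖ = 0.3663
δb = ε·‖b‖·d = [-0.0011 0.0011 0.0052]; solving A·Δx = δb gives ‖Δx‖ = 0.1291
realised ‖Δx‖/‖x‖ = 0.3525
so the bound overstates the realised error by a factor of ≈ 1.0839 (computed from the unrounded values)


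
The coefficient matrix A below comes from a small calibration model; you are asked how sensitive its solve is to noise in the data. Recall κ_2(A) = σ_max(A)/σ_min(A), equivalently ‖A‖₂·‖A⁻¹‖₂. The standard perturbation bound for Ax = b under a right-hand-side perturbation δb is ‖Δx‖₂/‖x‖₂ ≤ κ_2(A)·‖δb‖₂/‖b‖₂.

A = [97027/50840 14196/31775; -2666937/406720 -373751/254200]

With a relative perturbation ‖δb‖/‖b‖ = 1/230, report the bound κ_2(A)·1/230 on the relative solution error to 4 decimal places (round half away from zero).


1.7252

M = AᵀA = [308602569625/6616846336 8679389355/827105792; 8679389355/827105792 244140001/103388224]. tr(M)=192877769/3936256, det(M)=60025/3936256
λ_max, λ_min = (192877769/3936256 ± √37200888679351761/15494111297536)/2 = 49, 1225/3936256
so κ_2 = √(49 / (1225/3936256)) = 396.8000
perturbation bound = 396.8000·1/230 = 1.7252


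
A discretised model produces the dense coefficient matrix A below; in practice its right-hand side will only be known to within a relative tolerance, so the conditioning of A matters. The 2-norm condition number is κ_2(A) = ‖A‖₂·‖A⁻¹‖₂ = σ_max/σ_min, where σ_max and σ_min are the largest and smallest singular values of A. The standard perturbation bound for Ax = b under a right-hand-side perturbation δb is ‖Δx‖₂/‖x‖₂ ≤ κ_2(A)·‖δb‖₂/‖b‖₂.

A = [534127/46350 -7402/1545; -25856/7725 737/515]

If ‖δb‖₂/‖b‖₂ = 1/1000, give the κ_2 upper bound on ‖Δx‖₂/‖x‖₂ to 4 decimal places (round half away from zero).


M = AᵀA = [494974129/3437316 -17186455/286443; -17186455/286443 2387125/95481]. tr(M)=580910629/3437316, det(M)=714025/3437316
λ_max, λ_min = (580910629/3437316 ± √337447341566948041/11815141283856)/2 = 169, 4225/3437316
σ_max=√169=13, σ_min=√(4225/3437316)=(65/1854) → κ = 370.8000
worst-case relative error ≤ 370.8000 × 1/1000 = 0.3708

0.3708


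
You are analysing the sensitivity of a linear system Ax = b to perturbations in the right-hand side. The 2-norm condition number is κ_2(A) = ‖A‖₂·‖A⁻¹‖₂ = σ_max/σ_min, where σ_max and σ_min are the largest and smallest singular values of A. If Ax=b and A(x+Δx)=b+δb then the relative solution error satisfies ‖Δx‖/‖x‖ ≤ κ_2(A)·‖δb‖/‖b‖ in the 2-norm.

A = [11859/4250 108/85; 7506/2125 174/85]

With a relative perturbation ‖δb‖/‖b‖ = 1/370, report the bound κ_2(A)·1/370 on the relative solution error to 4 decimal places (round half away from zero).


0.0574

M = AᵀA = [14639841/722500 389286/36125; 389286/36125 8388/1445]. tr(M)=65169/2500, det(M)=23409/15625
λ_max, λ_min = (65169/2500 ± √4209544161/6250000)/2 = 2601/100, 36/625
κ_2(A) = √(λ_max/λ_min) = √((2601/100) / (36/625)) = 21.2500
worst-case relative error ≤ 21.2500 × 1/370 = 0.0574


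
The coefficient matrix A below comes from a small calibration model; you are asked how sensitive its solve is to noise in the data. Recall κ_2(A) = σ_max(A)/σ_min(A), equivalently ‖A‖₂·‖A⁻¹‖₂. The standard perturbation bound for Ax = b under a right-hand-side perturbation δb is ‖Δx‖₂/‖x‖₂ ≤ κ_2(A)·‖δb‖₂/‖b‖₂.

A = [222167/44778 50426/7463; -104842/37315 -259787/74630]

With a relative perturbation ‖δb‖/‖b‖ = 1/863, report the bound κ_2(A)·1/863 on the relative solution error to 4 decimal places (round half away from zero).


AᵀA = [5638964761/173448900 625924904/14454075; 625924904/14454075 1113382121/19272100]; tr = 313188077/3468978, det = 81450625/27751824
solving λ² − 313188077/3468978·λ + 81450625/27751824 = 0 gives λ = 361/4, 225625/6937956
κ_2(A) = √(λ_max/λ_min) = √((361/4) / (225625/6937956)) = 52.6800
κ_2(A)·‖δb‖/‖b‖ = 0.0610

0.0610


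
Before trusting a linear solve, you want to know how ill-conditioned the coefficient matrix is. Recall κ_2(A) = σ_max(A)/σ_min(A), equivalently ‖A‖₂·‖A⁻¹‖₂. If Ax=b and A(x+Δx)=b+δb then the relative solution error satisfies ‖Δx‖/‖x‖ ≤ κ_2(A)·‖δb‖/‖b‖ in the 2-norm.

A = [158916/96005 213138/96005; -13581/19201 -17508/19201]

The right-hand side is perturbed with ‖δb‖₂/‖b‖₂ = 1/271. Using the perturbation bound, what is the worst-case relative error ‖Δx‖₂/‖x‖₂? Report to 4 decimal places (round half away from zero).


0.5450

form AᵀA = [176718249/54538225 235594332/54538225; 235594332/54538225 314148276/54538225] with trace 19634661/2181529 and determinant 8100/2181529
λ_max, λ_min = (19634661/2181529 ± √385449231045321/4759068777841)/2 = 9, 900/2181529
κ_2(A) = √(λ_max/λ_min) = √(9 / (900/2181529)) = 147.7000
κ_2(A)·‖δb‖/‖b‖ = 0.5450


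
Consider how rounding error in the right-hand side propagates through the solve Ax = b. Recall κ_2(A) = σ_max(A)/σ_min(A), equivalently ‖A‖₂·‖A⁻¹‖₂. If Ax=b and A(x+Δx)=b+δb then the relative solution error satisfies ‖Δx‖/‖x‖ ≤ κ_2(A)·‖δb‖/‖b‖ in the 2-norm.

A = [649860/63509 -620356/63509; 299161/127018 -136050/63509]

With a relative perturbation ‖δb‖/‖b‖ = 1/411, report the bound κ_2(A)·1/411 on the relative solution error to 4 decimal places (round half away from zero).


AᵀA = [1058161441/9597604 -251930385/2399401; -251930385/2399401 239947156/2399401]; tr = 2017950065/9597604, det = 2829124/2399401
char-poly roots: 841/4 and 13456/2399401
κ_2(A) = √(λ_max/λ_min) = √((841/4) / (13456/2399401)) = 193.6250
κ_2(A)·‖δb‖/‖b‖ = 0.4711

0.4711


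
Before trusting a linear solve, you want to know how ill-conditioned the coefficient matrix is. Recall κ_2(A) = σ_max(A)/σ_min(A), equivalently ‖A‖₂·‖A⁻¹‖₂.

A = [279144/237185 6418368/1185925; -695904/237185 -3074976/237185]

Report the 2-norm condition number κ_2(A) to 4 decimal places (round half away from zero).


M = AᵀA = [3326649408/332880025 73911771648/1664400125; 73911771648/1664400125 1642499306496/8322000625]. tr(M)=1026570816/4950625, det(M)=47775744/123765625
λ_max, λ_min = (1026570816/4950625 ± √1053809797096083456/24508687890625)/2 = 5184/25, 9216/4950625
κ = σ_max/σ_min = (72/5)/(96/2225) = 333.7500

333.7500


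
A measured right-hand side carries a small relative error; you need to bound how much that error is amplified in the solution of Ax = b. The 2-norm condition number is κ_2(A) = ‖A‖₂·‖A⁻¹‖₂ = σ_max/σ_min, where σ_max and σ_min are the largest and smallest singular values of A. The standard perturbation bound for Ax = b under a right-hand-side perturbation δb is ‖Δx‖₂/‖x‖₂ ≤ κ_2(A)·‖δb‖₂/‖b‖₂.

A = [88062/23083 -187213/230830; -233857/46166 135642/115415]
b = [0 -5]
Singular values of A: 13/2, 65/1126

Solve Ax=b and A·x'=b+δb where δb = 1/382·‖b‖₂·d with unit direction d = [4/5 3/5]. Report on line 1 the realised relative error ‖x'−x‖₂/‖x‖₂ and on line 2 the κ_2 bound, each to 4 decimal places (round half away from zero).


σ_max = 13/2, σ_min = 65/1126
κ_2(A) = (13/2) / (65/1126) = 112.6000
bound on ‖Δx‖/‖x‖: κ·ε = 112.6000·1/382 = 0.2948
solve Ax = b  →  x = [-10.8075 -50.8368]
‖b‖ = 5.0000, ‖x‖ = 51.9729
with δb = [0.0105 0.0079], A·Δx = δb → ‖Δx‖ = 0.2267
realised ‖Δx‖/‖x‖ = 0.0044
realised/bound (from unrounded values) ≈ 0.0148

0.0044
0.2948


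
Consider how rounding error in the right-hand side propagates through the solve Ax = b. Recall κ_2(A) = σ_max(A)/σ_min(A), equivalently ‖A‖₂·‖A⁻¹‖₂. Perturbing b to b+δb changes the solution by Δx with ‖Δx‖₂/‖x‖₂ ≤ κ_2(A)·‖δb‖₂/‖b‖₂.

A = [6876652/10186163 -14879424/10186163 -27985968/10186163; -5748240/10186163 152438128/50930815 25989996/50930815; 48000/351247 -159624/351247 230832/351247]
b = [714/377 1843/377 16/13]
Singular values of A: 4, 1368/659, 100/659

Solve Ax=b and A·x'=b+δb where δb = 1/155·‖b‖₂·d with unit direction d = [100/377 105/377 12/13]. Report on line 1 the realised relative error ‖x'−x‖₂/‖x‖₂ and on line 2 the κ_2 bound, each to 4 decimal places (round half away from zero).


0.0115
0.1701

σ_max = 4, σ_min = 100/659
condition number: 4 ÷ (100/659) = 26.3600
κ_2(A)·‖δb‖/‖b‖ = 0.1701
solve Ax = b  →  x = [19.1780 5.0182 1.3550]
2-norm of b is 5.3852; of x, 19.8700
with δb = [0.0092 0.0097 0.0321], A·Δx = δb → ‖Δx‖ = 0.2290
relative error = 0.0115
so the bound overstates the realised error by a factor of ≈ 14.7590 (computed from the unrounded values)


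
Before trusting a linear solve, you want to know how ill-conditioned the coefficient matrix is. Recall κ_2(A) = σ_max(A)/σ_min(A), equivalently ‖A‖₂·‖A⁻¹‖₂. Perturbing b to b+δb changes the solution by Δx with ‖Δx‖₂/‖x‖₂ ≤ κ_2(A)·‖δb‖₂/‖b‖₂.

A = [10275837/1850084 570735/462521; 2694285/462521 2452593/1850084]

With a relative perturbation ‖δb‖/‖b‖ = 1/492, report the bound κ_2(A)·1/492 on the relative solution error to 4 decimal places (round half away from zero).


0.7907

AᵀA = [263661798609/4069929616 3707718300/254370601; 3707718300/254370601 13349616489/4069929616]; tr = 82394829/1210568, det = 1185921/38738176
char-poly roots: 1089/16 and 1089/2421136
σ_max=√(1089/16)=(33/4), σ_min=√(1089/2421136)=(33/1556) → κ = 389.0000
κ_2(A)·‖δb‖/‖b‖ = 0.7907


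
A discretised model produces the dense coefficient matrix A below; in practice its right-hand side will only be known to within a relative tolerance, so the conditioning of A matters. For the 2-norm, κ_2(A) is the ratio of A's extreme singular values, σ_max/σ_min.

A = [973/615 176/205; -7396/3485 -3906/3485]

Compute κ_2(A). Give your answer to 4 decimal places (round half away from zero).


M = AᵀA = [30636481/4372281 5446280/1457427; 5446280/1457427 968356/485809]. tr(M)=136165/15129, det(M)=4/1681
char-poly roots: 9 and 4/15129
σ_max=√9=3, σ_min=√(4/15129)=(2/123) → κ = 184.5000

184.5000


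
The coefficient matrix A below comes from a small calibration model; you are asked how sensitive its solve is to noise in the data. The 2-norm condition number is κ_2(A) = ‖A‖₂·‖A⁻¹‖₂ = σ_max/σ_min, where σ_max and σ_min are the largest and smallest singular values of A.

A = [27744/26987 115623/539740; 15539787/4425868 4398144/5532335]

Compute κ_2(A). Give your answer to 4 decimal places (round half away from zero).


215.8960

AᵀA = [262187625605625/19588307553424 3686930379000/1224269222089; 3686930379000/1224269222089 13278859130025/19588307553424]; tr = 81935301825/5826385352, det = 791015625/186444331264
char-poly roots: 225/16 and 3515625/11652770704
so κ_2 = √((225/16) / (3515625/11652770704)) = 215.8960


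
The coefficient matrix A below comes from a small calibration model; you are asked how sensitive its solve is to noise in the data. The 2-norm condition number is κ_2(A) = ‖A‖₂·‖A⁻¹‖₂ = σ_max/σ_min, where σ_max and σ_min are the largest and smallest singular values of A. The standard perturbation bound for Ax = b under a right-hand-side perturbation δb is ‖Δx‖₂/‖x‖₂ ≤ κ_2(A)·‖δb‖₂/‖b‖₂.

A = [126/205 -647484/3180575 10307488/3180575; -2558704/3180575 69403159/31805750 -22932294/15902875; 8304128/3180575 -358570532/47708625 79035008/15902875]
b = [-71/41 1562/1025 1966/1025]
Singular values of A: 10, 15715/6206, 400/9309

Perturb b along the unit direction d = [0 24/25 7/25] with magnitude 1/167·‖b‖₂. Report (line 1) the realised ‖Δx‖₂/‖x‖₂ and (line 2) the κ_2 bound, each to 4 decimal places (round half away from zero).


σ_max = 10, σ_min = 400/9309
condition number: 10 ÷ (400/9309) = 232.7250
κ_2(A)·‖δb‖/‖b‖ = 1.3936
solve Ax = b  →  x = [-44.6552 -10.9768 7.2453]
‖b‖ = 3.0000, ‖x‖ = 46.5518
with δb = [0.0000 0.0172 0.0050], A·Δx = δb → ‖Δx‖ = 0.4181
relative error = 0.0090
realised/bound (from unrounded values) ≈ 0.0064

0.0090
1.3936
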